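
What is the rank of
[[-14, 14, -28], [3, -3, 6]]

R1 := -1/14·R1
  [ 1  -1  2 ]
  [ 3  -3  6 ]
R2 := R2 − 3·R1
  [ 1  -1  2 ]
  [ 0   0  0 ]
The reduced form has 1 nonzero row.

rank = 1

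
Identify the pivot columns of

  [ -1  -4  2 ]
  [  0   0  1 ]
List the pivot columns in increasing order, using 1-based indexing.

Multiply R1 by -1.
  [ 1  4  -2 ]
  [ 0  0   1 ]
Add 2 times R2 to R1.
  [ 1  4  0 ]
  [ 0  0  1 ]
Pivot columns are the columns containing a leading 1.

1, 3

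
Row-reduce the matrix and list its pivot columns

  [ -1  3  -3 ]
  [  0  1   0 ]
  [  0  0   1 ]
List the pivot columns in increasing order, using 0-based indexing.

0, 1, 2

r1 := -1·r1
  [ 1  -3  3 ]
  [ 0   1  0 ]
  [ 0   0  1 ]
r1 := r1 − 3·r3
  [ 1  -3  0 ]
  [ 0   1  0 ]
  [ 0   0  1 ]
r1 := r1 + 3·r2
  [ 1  0  0 ]
  [ 0  1  0 ]
  [ 0  0  1 ]
Pivot columns are the columns containing a leading 1.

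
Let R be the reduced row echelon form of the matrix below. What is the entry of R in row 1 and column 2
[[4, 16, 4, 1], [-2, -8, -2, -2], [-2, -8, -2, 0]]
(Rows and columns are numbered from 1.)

4

Multiply R1 by 1/4.
Add 2 times R1 to R2.
Add 2 times R1 to R3.
Multiply R2 by -2/3.
Subtract 1/2 times R2 from R3.
Subtract 1/4 times R2 from R1.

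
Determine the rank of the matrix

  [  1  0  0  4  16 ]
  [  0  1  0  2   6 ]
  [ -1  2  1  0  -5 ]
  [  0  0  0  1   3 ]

R3 := R3 + R1
R3 := R3 − 2·R2
R2 := R2 − 2·R4
R1 := R1 − 4·R4
The reduced form has 4 nonzero rows.

rank = 4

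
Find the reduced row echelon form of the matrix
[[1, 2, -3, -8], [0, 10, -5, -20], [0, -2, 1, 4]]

[[1, 0, -2, -4], [0, 1, -1/2, -2], [0, 0, 0, 0]]

R2 ← 1/10·R2
R3 ← R3 + 2·R2
R1 ← R1 − 2·R2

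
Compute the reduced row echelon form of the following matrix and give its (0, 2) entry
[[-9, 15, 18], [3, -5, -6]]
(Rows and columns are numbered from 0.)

Multiply R1 by -1/9.
  [ 1  -5/3  -2 ]
  [ 3    -5  -6 ]
Subtract 3 times R1 from R2.
  [ 1  -5/3  -2 ]
  [ 0     0   0 ]

-2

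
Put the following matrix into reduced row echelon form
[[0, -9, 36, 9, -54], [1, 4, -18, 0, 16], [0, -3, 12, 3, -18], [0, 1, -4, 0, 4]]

[[1, 0, -2, 0, 0], [0, 1, -4, 0, 4], [0, 0, 0, 1, -2], [0, 0, 0, 0, 0]]

Swap R1 and R2.
  [ 1   4  -18  0   16 ]
  [ 0  -9   36  9  -54 ]
  [ 0  -3   12  3  -18 ]
  [ 0   1   -4  0    4 ]
Multiply R2 by -1/9.
  [ 1   4  -18   0   16 ]
  [ 0   1   -4  -1    6 ]
  [ 0  -3   12   3  -18 ]
  [ 0   1   -4   0    4 ]
Add 3 times R2 to R3.
  [ 1  4  -18   0  16 ]
  [ 0  1   -4  -1   6 ]
  [ 0  0    0   0   0 ]
  [ 0  1   -4   0   4 ]
Subtract R2 from R4.
  [ 1  4  -18   0  16 ]
  [ 0  1   -4  -1   6 ]
  [ 0  0    0   0   0 ]
  [ 0  0    0   1  -2 ]
Swap R3 and R4.
  [ 1  4  -18   0  16 ]
  [ 0  1   -4  -1   6 ]
  [ 0  0    0   1  -2 ]
  [ 0  0    0   0   0 ]
Add R3 to R2.
  [ 1  4  -18  0  16 ]
  [ 0  1   -4  0   4 ]
  [ 0  0    0  1  -2 ]
  [ 0  0    0  0   0 ]
Subtract 4 times R2 from R1.
  [ 1  0  -2  0   0 ]
  [ 0  1  -4  0   4 ]
  [ 0  0   0  1  -2 ]
  [ 0  0   0  0   0 ]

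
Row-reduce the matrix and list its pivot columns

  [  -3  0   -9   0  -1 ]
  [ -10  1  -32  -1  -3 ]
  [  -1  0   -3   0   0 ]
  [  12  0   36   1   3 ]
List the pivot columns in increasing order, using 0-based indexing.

R1 := -1/3·R1
  [   1  0    3   0  1/3 ]
  [ -10  1  -32  -1   -3 ]
  [  -1  0   -3   0    0 ]
  [  12  0   36   1    3 ]
R2 := R2 + 10·R1
  [  1  0   3   0  1/3 ]
  [  0  1  -2  -1  1/3 ]
  [ -1  0  -3   0    0 ]
  [ 12  0  36   1    3 ]
R3 := R3 + R1
  [  1  0   3   0  1/3 ]
  [  0  1  -2  -1  1/3 ]
  [  0  0   0   0  1/3 ]
  [ 12  0  36   1    3 ]
R4 := R4 − 12·R1
  [ 1  0   3   0  1/3 ]
  [ 0  1  -2  -1  1/3 ]
  [ 0  0   0   0  1/3 ]
  [ 0  0   0   1   -1 ]
R3 <=> R4
  [ 1  0   3   0  1/3 ]
  [ 0  1  -2  -1  1/3 ]
  [ 0  0   0   1   -1 ]
  [ 0  0   0   0  1/3 ]
R4 := 3·R4
  [ 1  0   3   0  1/3 ]
  [ 0  1  -2  -1  1/3 ]
  [ 0  0   0   1   -1 ]
  [ 0  0   0   0    1 ]
R3 := R3 + R4
  [ 1  0   3   0  1/3 ]
  [ 0  1  -2  -1  1/3 ]
  [ 0  0   0   1    0 ]
  [ 0  0   0   0    1 ]
R2 := R2 − 1/3·R4
  [ 1  0   3   0  1/3 ]
  [ 0  1  -2  -1    0 ]
  [ 0  0   0   1    0 ]
  [ 0  0   0   0    1 ]
R1 := R1 − 1/3·R4
  [ 1  0   3   0  0 ]
  [ 0  1  -2  -1  0 ]
  [ 0  0   0   1  0 ]
  [ 0  0   0   0  1 ]
R2 := R2 + R3
  [ 1  0   3  0  0 ]
  [ 0  1  -2  0  0 ]
  [ 0  0   0  1  0 ]
  [ 0  0   0  0  1 ]
Pivot columns are the columns containing a leading 1.

0, 1, 3, 4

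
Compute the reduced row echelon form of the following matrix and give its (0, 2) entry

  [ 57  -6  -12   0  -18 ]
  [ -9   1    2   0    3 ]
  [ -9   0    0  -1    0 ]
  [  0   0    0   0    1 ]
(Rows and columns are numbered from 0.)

0

R1 → 1/57·R1
  [  1  -2/19  -4/19   0  -6/19 ]
  [ -9      1      2   0      3 ]
  [ -9      0      0  -1      0 ]
  [  0      0      0   0      1 ]
R2 → R2 + 9·R1
  [  1  -2/19  -4/19   0  -6/19 ]
  [  0   1/19   2/19   0   3/19 ]
  [ -9      0      0  -1      0 ]
  [  0      0      0   0      1 ]
R3 → R3 + 9·R1
  [ 1   -2/19   -4/19   0   -6/19 ]
  [ 0    1/19    2/19   0    3/19 ]
  [ 0  -18/19  -36/19  -1  -54/19 ]
  [ 0       0       0   0       1 ]
R2 → 19·R2
  [ 1   -2/19   -4/19   0   -6/19 ]
  [ 0       1       2   0       3 ]
  [ 0  -18/19  -36/19  -1  -54/19 ]
  [ 0       0       0   0       1 ]
R3 → R3 + 18/19·R2
  [ 1  -2/19  -4/19   0  -6/19 ]
  [ 0      1      2   0      3 ]
  [ 0      0      0  -1      0 ]
  [ 0      0      0   0      1 ]
R3 → -1·R3
  [ 1  -2/19  -4/19  0  -6/19 ]
  [ 0      1      2  0      3 ]
  [ 0      0      0  1      0 ]
  [ 0      0      0  0      1 ]
R2 → R2 − 3·R4
  [ 1  -2/19  -4/19  0  -6/19 ]
  [ 0      1      2  0      0 ]
  [ 0      0      0  1      0 ]
  [ 0      0      0  0      1 ]
R1 → R1 + 6/19·R4
  [ 1  -2/19  -4/19  0  0 ]
  [ 0      1      2  0  0 ]
  [ 0      0      0  1  0 ]
  [ 0      0      0  0  1 ]
R1 → R1 + 2/19·R2
  [ 1  0  0  0  0 ]
  [ 0  1  2  0  0 ]
  [ 0  0  0  1  0 ]
  [ 0  0  0  0  1 ]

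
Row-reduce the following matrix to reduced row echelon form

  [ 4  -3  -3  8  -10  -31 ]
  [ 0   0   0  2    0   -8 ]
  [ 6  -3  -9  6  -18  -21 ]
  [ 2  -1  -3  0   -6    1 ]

r1 -> 1/4·r1
  [ 1  -3/4  -3/4  2  -5/2  -31/4 ]
  [ 0     0     0  2     0     -8 ]
  [ 6    -3    -9  6   -18    -21 ]
  [ 2    -1    -3  0    -6      1 ]
r3 -> r3 − 6·r1
  [ 1  -3/4  -3/4   2  -5/2  -31/4 ]
  [ 0     0     0   2     0     -8 ]
  [ 0   3/2  -9/2  -6    -3   51/2 ]
  [ 2    -1    -3   0    -6      1 ]
r4 -> r4 − 2·r1
  [ 1  -3/4  -3/4   2  -5/2  -31/4 ]
  [ 0     0     0   2     0     -8 ]
  [ 0   3/2  -9/2  -6    -3   51/2 ]
  [ 0   1/2  -3/2  -4    -1   33/2 ]
r2 ↔ r3
  [ 1  -3/4  -3/4   2  -5/2  -31/4 ]
  [ 0   3/2  -9/2  -6    -3   51/2 ]
  [ 0     0     0   2     0     -8 ]
  [ 0   1/2  -3/2  -4    -1   33/2 ]
r2 -> 2/3·r2
  [ 1  -3/4  -3/4   2  -5/2  -31/4 ]
  [ 0     1    -3  -4    -2     17 ]
  [ 0     0     0   2     0     -8 ]
  [ 0   1/2  -3/2  -4    -1   33/2 ]
r4 -> r4 − 1/2·r2
  [ 1  -3/4  -3/4   2  -5/2  -31/4 ]
  [ 0     1    -3  -4    -2     17 ]
  [ 0     0     0   2     0     -8 ]
  [ 0     0     0  -2     0      8 ]
r3 -> 1/2·r3
  [ 1  -3/4  -3/4   2  -5/2  -31/4 ]
  [ 0     1    -3  -4    -2     17 ]
  [ 0     0     0   1     0     -4 ]
  [ 0     0     0  -2     0      8 ]
r4 -> r4 + 2·r3
  [ 1  -3/4  -3/4   2  -5/2  -31/4 ]
  [ 0     1    -3  -4    -2     17 ]
  [ 0     0     0   1     0     -4 ]
  [ 0     0     0   0     0      0 ]
r2 -> r2 + 4·r3
  [ 1  -3/4  -3/4  2  -5/2  -31/4 ]
  [ 0     1    -3  0    -2      1 ]
  [ 0     0     0  1     0     -4 ]
  [ 0     0     0  0     0      0 ]
r1 -> r1 − 2·r3
  [ 1  -3/4  -3/4  0  -5/2  1/4 ]
  [ 0     1    -3  0    -2    1 ]
  [ 0     0     0  1     0   -4 ]
  [ 0     0     0  0     0    0 ]
r1 -> r1 + 3/4·r2
  [ 1  0  -3  0  -4   1 ]
  [ 0  1  -3  0  -2   1 ]
  [ 0  0   0  1   0  -4 ]
  [ 0  0   0  0   0   0 ]

[[1, 0, -3, 0, -4, 1], [0, 1, -3, 0, -2, 1], [0, 0, 0, 1, 0, -4], [0, 0, 0, 0, 0, 0]]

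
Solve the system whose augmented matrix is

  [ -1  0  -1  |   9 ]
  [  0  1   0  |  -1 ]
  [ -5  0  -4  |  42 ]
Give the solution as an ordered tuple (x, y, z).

R1 ← -1·R1
  [  1  0   1  |  -9 ]
  [  0  1   0  |  -1 ]
  [ -5  0  -4  |  42 ]
R3 ← R3 + 5·R1
  [ 1  0  1  |  -9 ]
  [ 0  1  0  |  -1 ]
  [ 0  0  1  |  -3 ]
R1 ← R1 − R3
  [ 1  0  0  |  -6 ]
  [ 0  1  0  |  -1 ]
  [ 0  0  1  |  -3 ]
Reading off the last column: x = -6, y = -1, z = -3.

(-6, -1, -3)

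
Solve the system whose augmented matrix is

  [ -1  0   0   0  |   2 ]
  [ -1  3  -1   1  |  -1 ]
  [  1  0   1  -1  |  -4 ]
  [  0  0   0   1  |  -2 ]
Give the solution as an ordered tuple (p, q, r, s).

R1 := -1·R1
  [  1  0   0   0  |  -2 ]
  [ -1  3  -1   1  |  -1 ]
  [  1  0   1  -1  |  -4 ]
  [  0  0   0   1  |  -2 ]
R2 := R2 + R1
  [ 1  0   0   0  |  -2 ]
  [ 0  3  -1   1  |  -3 ]
  [ 1  0   1  -1  |  -4 ]
  [ 0  0   0   1  |  -2 ]
R3 := R3 − R1
  [ 1  0   0   0  |  -2 ]
  [ 0  3  -1   1  |  -3 ]
  [ 0  0   1  -1  |  -2 ]
  [ 0  0   0   1  |  -2 ]
R2 := 1/3·R2
  [ 1  0     0    0  |  -2 ]
  [ 0  1  -1/3  1/3  |  -1 ]
  [ 0  0     1   -1  |  -2 ]
  [ 0  0     0    1  |  -2 ]
R3 := R3 + R4
  [ 1  0     0    0  |  -2 ]
  [ 0  1  -1/3  1/3  |  -1 ]
  [ 0  0     1    0  |  -4 ]
  [ 0  0     0    1  |  -2 ]
R2 := R2 − 1/3·R4
  [ 1  0     0  0  |    -2 ]
  [ 0  1  -1/3  0  |  -1/3 ]
  [ 0  0     1  0  |    -4 ]
  [ 0  0     0  1  |    -2 ]
R2 := R2 + 1/3·R3
  [ 1  0  0  0  |    -2 ]
  [ 0  1  0  0  |  -5/3 ]
  [ 0  0  1  0  |    -4 ]
  [ 0  0  0  1  |    -2 ]
Reading off the last column: p = -2, q = -5/3, r = -4, s = -2.

(-2, -5/3, -4, -2)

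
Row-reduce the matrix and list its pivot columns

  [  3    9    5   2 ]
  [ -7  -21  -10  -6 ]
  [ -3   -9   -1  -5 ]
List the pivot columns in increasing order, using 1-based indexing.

1, 3, 4

Multiply R1 by 1/3.
  [  1    3  5/3  2/3 ]
  [ -7  -21  -10   -6 ]
  [ -3   -9   -1   -5 ]
Add 7 times R1 to R2.
  [  1   3  5/3   2/3 ]
  [  0   0  5/3  -4/3 ]
  [ -3  -9   -1    -5 ]
Add 3 times R1 to R3.
  [ 1  3  5/3   2/3 ]
  [ 0  0  5/3  -4/3 ]
  [ 0  0    4    -3 ]
Multiply R2 by 3/5.
  [ 1  3  5/3   2/3 ]
  [ 0  0    1  -4/5 ]
  [ 0  0    4    -3 ]
Subtract 4 times R2 from R3.
  [ 1  3  5/3   2/3 ]
  [ 0  0    1  -4/5 ]
  [ 0  0    0   1/5 ]
Multiply R3 by 5.
  [ 1  3  5/3   2/3 ]
  [ 0  0    1  -4/5 ]
  [ 0  0    0     1 ]
Add 4/5 times R3 to R2.
  [ 1  3  5/3  2/3 ]
  [ 0  0    1    0 ]
  [ 0  0    0    1 ]
Subtract 2/3 times R3 from R1.
  [ 1  3  5/3  0 ]
  [ 0  0    1  0 ]
  [ 0  0    0  1 ]
Subtract 5/3 times R2 from R1.
  [ 1  3  0  0 ]
  [ 0  0  1  0 ]
  [ 0  0  0  1 ]
Pivot columns are the columns containing a leading 1.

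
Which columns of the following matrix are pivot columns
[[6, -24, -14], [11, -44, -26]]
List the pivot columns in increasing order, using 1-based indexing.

r1 := 1/6·r1
  [  1   -4  -7/3 ]
  [ 11  -44   -26 ]
r2 := r2 − 11·r1
  [ 1  -4  -7/3 ]
  [ 0   0  -1/3 ]
r2 := -3·r2
  [ 1  -4  -7/3 ]
  [ 0   0     1 ]
r1 := r1 + 7/3·r2
  [ 1  -4  0 ]
  [ 0   0  1 ]
Pivot columns are the columns containing a leading 1.

1, 3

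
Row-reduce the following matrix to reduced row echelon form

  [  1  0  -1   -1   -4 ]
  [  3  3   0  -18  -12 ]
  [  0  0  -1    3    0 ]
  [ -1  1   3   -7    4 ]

[[1, 0, 0, -4, -4], [0, 1, 0, -2, 0], [0, 0, 1, -3, 0], [0, 0, 0, 0, 0]]

r2 := r2 − 3·r1
  [  1  0  -1   -1  -4 ]
  [  0  3   3  -15   0 ]
  [  0  0  -1    3   0 ]
  [ -1  1   3   -7   4 ]
r4 := r4 + r1
  [ 1  0  -1   -1  -4 ]
  [ 0  3   3  -15   0 ]
  [ 0  0  -1    3   0 ]
  [ 0  1   2   -8   0 ]
r2 := 1/3·r2
  [ 1  0  -1  -1  -4 ]
  [ 0  1   1  -5   0 ]
  [ 0  0  -1   3   0 ]
  [ 0  1   2  -8   0 ]
r4 := r4 − r2
  [ 1  0  -1  -1  -4 ]
  [ 0  1   1  -5   0 ]
  [ 0  0  -1   3   0 ]
  [ 0  0   1  -3   0 ]
r3 := -1·r3
  [ 1  0  -1  -1  -4 ]
  [ 0  1   1  -5   0 ]
  [ 0  0   1  -3   0 ]
  [ 0  0   1  -3   0 ]
r4 := r4 − r3
  [ 1  0  -1  -1  -4 ]
  [ 0  1   1  -5   0 ]
  [ 0  0   1  -3   0 ]
  [ 0  0   0   0   0 ]
r2 := r2 − r3
  [ 1  0  -1  -1  -4 ]
  [ 0  1   0  -2   0 ]
  [ 0  0   1  -3   0 ]
  [ 0  0   0   0   0 ]
r1 := r1 + r3
  [ 1  0  0  -4  -4 ]
  [ 0  1  0  -2   0 ]
  [ 0  0  1  -3   0 ]
  [ 0  0  0   0   0 ]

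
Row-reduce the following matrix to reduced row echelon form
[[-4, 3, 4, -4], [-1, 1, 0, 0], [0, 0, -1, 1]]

[[1, 0, 0, 0], [0, 1, 0, 0], [0, 0, 1, -1]]

R1 ← -1/4·R1
  [  1  -3/4  -1  1 ]
  [ -1     1   0  0 ]
  [  0     0  -1  1 ]
R2 ← R2 + R1
  [ 1  -3/4  -1  1 ]
  [ 0   1/4  -1  1 ]
  [ 0     0  -1  1 ]
R2 ← 4·R2
  [ 1  -3/4  -1  1 ]
  [ 0     1  -4  4 ]
  [ 0     0  -1  1 ]
R3 ← -1·R3
  [ 1  -3/4  -1   1 ]
  [ 0     1  -4   4 ]
  [ 0     0   1  -1 ]
R2 ← R2 + 4·R3
  [ 1  -3/4  -1   1 ]
  [ 0     1   0   0 ]
  [ 0     0   1  -1 ]
R1 ← R1 + R3
  [ 1  -3/4  0   0 ]
  [ 0     1  0   0 ]
  [ 0     0  1  -1 ]
R1 ← R1 + 3/4·R2
  [ 1  0  0   0 ]
  [ 0  1  0   0 ]
  [ 0  0  1  -1 ]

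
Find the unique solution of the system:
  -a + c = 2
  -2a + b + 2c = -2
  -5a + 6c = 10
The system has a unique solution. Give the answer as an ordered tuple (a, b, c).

Form the augmented matrix and row-reduce:
  [ -1  0  1  |   2 ]
  [ -2  1  2  |  -2 ]
  [ -5  0  6  |  10 ]
R1 := -1·R1
  [  1  0  -1  |  -2 ]
  [ -2  1   2  |  -2 ]
  [ -5  0   6  |  10 ]
R2 := R2 + 2·R1
  [  1  0  -1  |  -2 ]
  [  0  1   0  |  -6 ]
  [ -5  0   6  |  10 ]
R3 := R3 + 5·R1
  [ 1  0  -1  |  -2 ]
  [ 0  1   0  |  -6 ]
  [ 0  0   1  |   0 ]
R1 := R1 + R3
  [ 1  0  0  |  -2 ]
  [ 0  1  0  |  -6 ]
  [ 0  0  1  |   0 ]
Reading off the last column: a = -2, b = -6, c = 0.

(-2, -6, 0)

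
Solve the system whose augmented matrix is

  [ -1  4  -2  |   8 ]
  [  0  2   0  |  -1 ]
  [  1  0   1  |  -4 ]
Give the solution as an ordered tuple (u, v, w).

r1 ← -1·r1
r3 ← r3 − r1
r2 ← 1/2·r2
r3 ← r3 − 4·r2
r3 ← -1·r3
r1 ← r1 − 2·r3
r1 ← r1 + 4·r2
Reading off the last column: u = 2, v = -1/2, w = -6.

(2, -1/2, -6)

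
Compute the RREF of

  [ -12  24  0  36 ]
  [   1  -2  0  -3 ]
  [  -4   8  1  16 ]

R1 ← -1/12·R1
  [  1  -2  0  -3 ]
  [  1  -2  0  -3 ]
  [ -4   8  1  16 ]
R2 ← R2 − R1
  [  1  -2  0  -3 ]
  [  0   0  0   0 ]
  [ -4   8  1  16 ]
R3 ← R3 + 4·R1
  [ 1  -2  0  -3 ]
  [ 0   0  0   0 ]
  [ 0   0  1   4 ]
R2 ↔ R3
  [ 1  -2  0  -3 ]
  [ 0   0  1   4 ]
  [ 0   0  0   0 ]

[[1, -2, 0, -3], [0, 0, 1, 4], [0, 0, 0, 0]]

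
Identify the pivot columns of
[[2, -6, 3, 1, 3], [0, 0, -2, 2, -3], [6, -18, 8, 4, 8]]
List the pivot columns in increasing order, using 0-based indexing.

0, 2, 4

Multiply R1 by 1/2.
Subtract 6 times R1 from R3.
Multiply R2 by -1/2.
Add R2 to R3.
Multiply R3 by 2.
Subtract 3/2 times R3 from R2.
Subtract 3/2 times R3 from R1.
Subtract 3/2 times R2 from R1.
Pivot columns are the columns containing a leading 1.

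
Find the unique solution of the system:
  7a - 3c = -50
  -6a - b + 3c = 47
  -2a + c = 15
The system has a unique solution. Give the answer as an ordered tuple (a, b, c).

Form the augmented matrix and row-reduce:
  [  7   0  -3  |  -50 ]
  [ -6  -1   3  |   47 ]
  [ -2   0   1  |   15 ]
Multiply ρ1 by 1/7.
  [  1   0  -3/7  |  -50/7 ]
  [ -6  -1     3  |     47 ]
  [ -2   0     1  |     15 ]
Add 6 times ρ1 to ρ2.
  [  1   0  -3/7  |  -50/7 ]
  [  0  -1   3/7  |   29/7 ]
  [ -2   0     1  |     15 ]
Add 2 times ρ1 to ρ3.
  [ 1   0  -3/7  |  -50/7 ]
  [ 0  -1   3/7  |   29/7 ]
  [ 0   0   1/7  |    5/7 ]
Multiply ρ2 by -1.
  [ 1  0  -3/7  |  -50/7 ]
  [ 0  1  -3/7  |  -29/7 ]
  [ 0  0   1/7  |    5/7 ]
Multiply ρ3 by 7.
  [ 1  0  -3/7  |  -50/7 ]
  [ 0  1  -3/7  |  -29/7 ]
  [ 0  0     1  |      5 ]
Add 3/7 times ρ3 to ρ2.
  [ 1  0  -3/7  |  -50/7 ]
  [ 0  1     0  |     -2 ]
  [ 0  0     1  |      5 ]
Add 3/7 times ρ3 to ρ1.
  [ 1  0  0  |  -5 ]
  [ 0  1  0  |  -2 ]
  [ 0  0  1  |   5 ]
Reading off the last column: a = -5, b = -2, c = 5.

(-5, -2, 5)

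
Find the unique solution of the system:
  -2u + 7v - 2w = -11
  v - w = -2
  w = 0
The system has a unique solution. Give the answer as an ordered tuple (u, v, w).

(-3/2, -2, 0)

Form the augmented matrix and row-reduce:
  [ -2  7  -2  |  -11 ]
  [  0  1  -1  |   -2 ]
  [  0  0   1  |    0 ]
ρ1 := -1/2·ρ1
  [ 1  -7/2   1  |  11/2 ]
  [ 0     1  -1  |    -2 ]
  [ 0     0   1  |     0 ]
ρ2 := ρ2 + ρ3
  [ 1  -7/2  1  |  11/2 ]
  [ 0     1  0  |    -2 ]
  [ 0     0  1  |     0 ]
ρ1 := ρ1 − ρ3
  [ 1  -7/2  0  |  11/2 ]
  [ 0     1  0  |    -2 ]
  [ 0     0  1  |     0 ]
ρ1 := ρ1 + 7/2·ρ2
  [ 1  0  0  |  -3/2 ]
  [ 0  1  0  |    -2 ]
  [ 0  0  1  |     0 ]
Reading off the last column: u = -3/2, v = -2, w = 0.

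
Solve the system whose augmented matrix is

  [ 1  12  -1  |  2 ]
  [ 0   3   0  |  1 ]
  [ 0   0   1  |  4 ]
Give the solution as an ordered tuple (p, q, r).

(2, 1/3, 4)

Multiply R2 by 1/3.
  [ 1  12  -1  |    2 ]
  [ 0   1   0  |  1/3 ]
  [ 0   0   1  |    4 ]
Add R3 to R1.
  [ 1  12  0  |    6 ]
  [ 0   1  0  |  1/3 ]
  [ 0   0  1  |    4 ]
Subtract 12 times R2 from R1.
  [ 1  0  0  |    2 ]
  [ 0  1  0  |  1/3 ]
  [ 0  0  1  |    4 ]
Reading off the last column: p = 2, q = 1/3, r = 4.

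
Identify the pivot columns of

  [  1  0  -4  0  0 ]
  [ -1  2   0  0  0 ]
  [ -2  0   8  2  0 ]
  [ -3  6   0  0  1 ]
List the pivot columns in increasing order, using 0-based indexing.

Add r1 to r2.
  [  1  0  -4  0  0 ]
  [  0  2  -4  0  0 ]
  [ -2  0   8  2  0 ]
  [ -3  6   0  0  1 ]
Add 2 times r1 to r3.
  [  1  0  -4  0  0 ]
  [  0  2  -4  0  0 ]
  [  0  0   0  2  0 ]
  [ -3  6   0  0  1 ]
Add 3 times r1 to r4.
  [ 1  0   -4  0  0 ]
  [ 0  2   -4  0  0 ]
  [ 0  0    0  2  0 ]
  [ 0  6  -12  0  1 ]
Multiply r2 by 1/2.
  [ 1  0   -4  0  0 ]
  [ 0  1   -2  0  0 ]
  [ 0  0    0  2  0 ]
  [ 0  6  -12  0  1 ]
Subtract 6 times r2 from r4.
  [ 1  0  -4  0  0 ]
  [ 0  1  -2  0  0 ]
  [ 0  0   0  2  0 ]
  [ 0  0   0  0  1 ]
Multiply r3 by 1/2.
  [ 1  0  -4  0  0 ]
  [ 0  1  -2  0  0 ]
  [ 0  0   0  1  0 ]
  [ 0  0   0  0  1 ]
Pivot columns are the columns containing a leading 1.

0, 1, 3, 4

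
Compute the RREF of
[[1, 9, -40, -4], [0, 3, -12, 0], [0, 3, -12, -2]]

[[1, 0, -4, 0], [0, 1, -4, 0], [0, 0, 0, 1]]

R2 ← 1/3·R2
  [ 1  9  -40  -4 ]
  [ 0  1   -4   0 ]
  [ 0  3  -12  -2 ]
R3 ← R3 − 3·R2
  [ 1  9  -40  -4 ]
  [ 0  1   -4   0 ]
  [ 0  0    0  -2 ]
R3 ← -1/2·R3
  [ 1  9  -40  -4 ]
  [ 0  1   -4   0 ]
  [ 0  0    0   1 ]
R1 ← R1 + 4·R3
  [ 1  9  -40  0 ]
  [ 0  1   -4  0 ]
  [ 0  0    0  1 ]
R1 ← R1 − 9·R2
  [ 1  0  -4  0 ]
  [ 0  1  -4  0 ]
  [ 0  0   0  1 ]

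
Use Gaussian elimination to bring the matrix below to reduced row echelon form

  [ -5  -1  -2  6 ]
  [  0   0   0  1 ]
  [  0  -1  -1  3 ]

[[1, 0, 1/5, 0], [0, 1, 1, 0], [0, 0, 0, 1]]

R1 ← -1/5·R1
  [ 1  1/5  2/5  -6/5 ]
  [ 0    0    0     1 ]
  [ 0   -1   -1     3 ]
R2 ↔ R3
  [ 1  1/5  2/5  -6/5 ]
  [ 0   -1   -1     3 ]
  [ 0    0    0     1 ]
R2 ← -1·R2
  [ 1  1/5  2/5  -6/5 ]
  [ 0    1    1    -3 ]
  [ 0    0    0     1 ]
R2 ← R2 + 3·R3
  [ 1  1/5  2/5  -6/5 ]
  [ 0    1    1     0 ]
  [ 0    0    0     1 ]
R1 ← R1 + 6/5·R3
  [ 1  1/5  2/5  0 ]
  [ 0    1    1  0 ]
  [ 0    0    0  1 ]
R1 ← R1 − 1/5·R2
  [ 1  0  1/5  0 ]
  [ 0  1    1  0 ]
  [ 0  0    0  1 ]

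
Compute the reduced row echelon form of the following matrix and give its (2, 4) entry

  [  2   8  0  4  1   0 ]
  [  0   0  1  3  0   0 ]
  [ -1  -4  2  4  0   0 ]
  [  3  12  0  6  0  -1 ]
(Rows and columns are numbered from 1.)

3

R1 -> 1/2·R1
  [  1   4  0  2  1/2   0 ]
  [  0   0  1  3    0   0 ]
  [ -1  -4  2  4    0   0 ]
  [  3  12  0  6    0  -1 ]
R3 -> R3 + R1
  [ 1   4  0  2  1/2   0 ]
  [ 0   0  1  3    0   0 ]
  [ 0   0  2  6  1/2   0 ]
  [ 3  12  0  6    0  -1 ]
R4 -> R4 − 3·R1
  [ 1  4  0  2   1/2   0 ]
  [ 0  0  1  3     0   0 ]
  [ 0  0  2  6   1/2   0 ]
  [ 0  0  0  0  -3/2  -1 ]
R3 -> R3 − 2·R2
  [ 1  4  0  2   1/2   0 ]
  [ 0  0  1  3     0   0 ]
  [ 0  0  0  0   1/2   0 ]
  [ 0  0  0  0  -3/2  -1 ]
R3 -> 2·R3
  [ 1  4  0  2   1/2   0 ]
  [ 0  0  1  3     0   0 ]
  [ 0  0  0  0     1   0 ]
  [ 0  0  0  0  -3/2  -1 ]
R4 -> R4 + 3/2·R3
  [ 1  4  0  2  1/2   0 ]
  [ 0  0  1  3    0   0 ]
  [ 0  0  0  0    1   0 ]
  [ 0  0  0  0    0  -1 ]
R4 -> -1·R4
  [ 1  4  0  2  1/2  0 ]
  [ 0  0  1  3    0  0 ]
  [ 0  0  0  0    1  0 ]
  [ 0  0  0  0    0  1 ]
R1 -> R1 − 1/2·R3
  [ 1  4  0  2  0  0 ]
  [ 0  0  1  3  0  0 ]
  [ 0  0  0  0  1  0 ]
  [ 0  0  0  0  0  1 ]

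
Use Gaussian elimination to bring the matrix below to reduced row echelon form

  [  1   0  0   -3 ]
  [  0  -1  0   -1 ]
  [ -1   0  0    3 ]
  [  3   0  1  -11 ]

R3 := R3 + R1
R4 := R4 − 3·R1
R2 := -1·R2
R3 <=> R4

[[1, 0, 0, -3], [0, 1, 0, 1], [0, 0, 1, -2], [0, 0, 0, 0]]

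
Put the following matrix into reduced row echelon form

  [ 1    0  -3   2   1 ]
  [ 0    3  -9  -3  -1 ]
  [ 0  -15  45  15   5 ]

[[1, 0, -3, 2, 1], [0, 1, -3, -1, -1/3], [0, 0, 0, 0, 0]]

R2 -> 1/3·R2
  [ 1    0  -3   2     1 ]
  [ 0    1  -3  -1  -1/3 ]
  [ 0  -15  45  15     5 ]
R3 -> R3 + 15·R2
  [ 1  0  -3   2     1 ]
  [ 0  1  -3  -1  -1/3 ]
  [ 0  0   0   0     0 ]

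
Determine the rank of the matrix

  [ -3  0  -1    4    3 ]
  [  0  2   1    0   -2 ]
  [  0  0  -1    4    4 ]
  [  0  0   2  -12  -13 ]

ρ1 → -1/3·ρ1
  [ 1  0  1/3  -4/3   -1 ]
  [ 0  2    1     0   -2 ]
  [ 0  0   -1     4    4 ]
  [ 0  0    2   -12  -13 ]
ρ2 → 1/2·ρ2
  [ 1  0  1/3  -4/3   -1 ]
  [ 0  1  1/2     0   -1 ]
  [ 0  0   -1     4    4 ]
  [ 0  0    2   -12  -13 ]
ρ3 → -1·ρ3
  [ 1  0  1/3  -4/3   -1 ]
  [ 0  1  1/2     0   -1 ]
  [ 0  0    1    -4   -4 ]
  [ 0  0    2   -12  -13 ]
ρ4 → ρ4 − 2·ρ3
  [ 1  0  1/3  -4/3  -1 ]
  [ 0  1  1/2     0  -1 ]
  [ 0  0    1    -4  -4 ]
  [ 0  0    0    -4  -5 ]
ρ4 → -1/4·ρ4
  [ 1  0  1/3  -4/3   -1 ]
  [ 0  1  1/2     0   -1 ]
  [ 0  0    1    -4   -4 ]
  [ 0  0    0     1  5/4 ]
ρ3 → ρ3 + 4·ρ4
  [ 1  0  1/3  -4/3   -1 ]
  [ 0  1  1/2     0   -1 ]
  [ 0  0    1     0    1 ]
  [ 0  0    0     1  5/4 ]
ρ1 → ρ1 + 4/3·ρ4
  [ 1  0  1/3  0  2/3 ]
  [ 0  1  1/2  0   -1 ]
  [ 0  0    1  0    1 ]
  [ 0  0    0  1  5/4 ]
ρ2 → ρ2 − 1/2·ρ3
  [ 1  0  1/3  0   2/3 ]
  [ 0  1    0  0  -3/2 ]
  [ 0  0    1  0     1 ]
  [ 0  0    0  1   5/4 ]
ρ1 → ρ1 − 1/3·ρ3
  [ 1  0  0  0   1/3 ]
  [ 0  1  0  0  -3/2 ]
  [ 0  0  1  0     1 ]
  [ 0  0  0  1   5/4 ]
The reduced form has 4 nonzero rows.

rank = 4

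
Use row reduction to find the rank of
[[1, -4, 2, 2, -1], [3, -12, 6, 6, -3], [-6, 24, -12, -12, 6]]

R2 ← R2 − 3·R1
  [  1  -4    2    2  -1 ]
  [  0   0    0    0   0 ]
  [ -6  24  -12  -12   6 ]
R3 ← R3 + 6·R1
  [ 1  -4  2  2  -1 ]
  [ 0   0  0  0   0 ]
  [ 0   0  0  0   0 ]
The reduced form has 1 nonzero row.

rank = 1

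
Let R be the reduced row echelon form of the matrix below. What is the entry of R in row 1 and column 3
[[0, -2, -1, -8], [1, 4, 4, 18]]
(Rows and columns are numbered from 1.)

R1 <-> R2
  [ 1   4   4  18 ]
  [ 0  -2  -1  -8 ]
R2 ← -1/2·R2
  [ 1  4    4  18 ]
  [ 0  1  1/2   4 ]
R1 ← R1 − 4·R2
  [ 1  0    2  2 ]
  [ 0  1  1/2  4 ]

2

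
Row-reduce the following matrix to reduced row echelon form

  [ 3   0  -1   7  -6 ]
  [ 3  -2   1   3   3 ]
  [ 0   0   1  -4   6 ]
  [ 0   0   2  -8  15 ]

Multiply r1 by 1/3.
  [ 1   0  -1/3  7/3  -2 ]
  [ 3  -2     1    3   3 ]
  [ 0   0     1   -4   6 ]
  [ 0   0     2   -8  15 ]
Subtract 3 times r1 from r2.
  [ 1   0  -1/3  7/3  -2 ]
  [ 0  -2     2   -4   9 ]
  [ 0   0     1   -4   6 ]
  [ 0   0     2   -8  15 ]
Multiply r2 by -1/2.
  [ 1  0  -1/3  7/3    -2 ]
  [ 0  1    -1    2  -9/2 ]
  [ 0  0     1   -4     6 ]
  [ 0  0     2   -8    15 ]
Subtract 2 times r3 from r4.
  [ 1  0  -1/3  7/3    -2 ]
  [ 0  1    -1    2  -9/2 ]
  [ 0  0     1   -4     6 ]
  [ 0  0     0    0     3 ]
Multiply r4 by 1/3.
  [ 1  0  -1/3  7/3    -2 ]
  [ 0  1    -1    2  -9/2 ]
  [ 0  0     1   -4     6 ]
  [ 0  0     0    0     1 ]
Subtract 6 times r4 from r3.
  [ 1  0  -1/3  7/3    -2 ]
  [ 0  1    -1    2  -9/2 ]
  [ 0  0     1   -4     0 ]
  [ 0  0     0    0     1 ]
Add 9/2 times r4 to r2.
  [ 1  0  -1/3  7/3  -2 ]
  [ 0  1    -1    2   0 ]
  [ 0  0     1   -4   0 ]
  [ 0  0     0    0   1 ]
Add 2 times r4 to r1.
  [ 1  0  -1/3  7/3  0 ]
  [ 0  1    -1    2  0 ]
  [ 0  0     1   -4  0 ]
  [ 0  0     0    0  1 ]
Add r3 to r2.
  [ 1  0  -1/3  7/3  0 ]
  [ 0  1     0   -2  0 ]
  [ 0  0     1   -4  0 ]
  [ 0  0     0    0  1 ]
Add 1/3 times r3 to r1.
  [ 1  0  0   1  0 ]
  [ 0  1  0  -2  0 ]
  [ 0  0  1  -4  0 ]
  [ 0  0  0   0  1 ]

[[1, 0, 0, 1, 0], [0, 1, 0, -2, 0], [0, 0, 1, -4, 0], [0, 0, 0, 0, 1]]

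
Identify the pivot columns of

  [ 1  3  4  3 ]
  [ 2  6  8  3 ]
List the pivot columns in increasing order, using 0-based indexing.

0, 3

ρ2 ← ρ2 − 2·ρ1
  [ 1  3  4   3 ]
  [ 0  0  0  -3 ]
ρ2 ← -1/3·ρ2
  [ 1  3  4  3 ]
  [ 0  0  0  1 ]
ρ1 ← ρ1 − 3·ρ2
  [ 1  3  4  0 ]
  [ 0  0  0  1 ]
Pivot columns are the columns containing a leading 1.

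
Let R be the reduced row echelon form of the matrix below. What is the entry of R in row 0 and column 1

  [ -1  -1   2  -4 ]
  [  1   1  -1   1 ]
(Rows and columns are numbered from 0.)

1

ρ1 := -1·ρ1
  [ 1  1  -2  4 ]
  [ 1  1  -1  1 ]
ρ2 := ρ2 − ρ1
  [ 1  1  -2   4 ]
  [ 0  0   1  -3 ]
ρ1 := ρ1 + 2·ρ2
  [ 1  1  0  -2 ]
  [ 0  0  1  -3 ]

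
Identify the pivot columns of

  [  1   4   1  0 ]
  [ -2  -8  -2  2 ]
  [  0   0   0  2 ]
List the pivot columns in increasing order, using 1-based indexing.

Add 2 times R1 to R2.
  [ 1  4  1  0 ]
  [ 0  0  0  2 ]
  [ 0  0  0  2 ]
Multiply R2 by 1/2.
  [ 1  4  1  0 ]
  [ 0  0  0  1 ]
  [ 0  0  0  2 ]
Subtract 2 times R2 from R3.
  [ 1  4  1  0 ]
  [ 0  0  0  1 ]
  [ 0  0  0  0 ]
Pivot columns are the columns containing a leading 1.

1, 4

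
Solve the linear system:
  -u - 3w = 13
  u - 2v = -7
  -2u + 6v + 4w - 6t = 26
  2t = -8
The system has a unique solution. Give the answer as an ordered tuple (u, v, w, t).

(5, 6, -6, -4)

Form the augmented matrix and row-reduce:
  [ -1   0  -3   0  |  13 ]
  [  1  -2   0   0  |  -7 ]
  [ -2   6   4  -6  |  26 ]
  [  0   0   0   2  |  -8 ]
Multiply R1 by -1.
  [  1   0  3   0  |  -13 ]
  [  1  -2  0   0  |   -7 ]
  [ -2   6  4  -6  |   26 ]
  [  0   0  0   2  |   -8 ]
Subtract R1 from R2.
  [  1   0   3   0  |  -13 ]
  [  0  -2  -3   0  |    6 ]
  [ -2   6   4  -6  |   26 ]
  [  0   0   0   2  |   -8 ]
Add 2 times R1 to R3.
  [ 1   0   3   0  |  -13 ]
  [ 0  -2  -3   0  |    6 ]
  [ 0   6  10  -6  |    0 ]
  [ 0   0   0   2  |   -8 ]
Multiply R2 by -1/2.
  [ 1  0    3   0  |  -13 ]
  [ 0  1  3/2   0  |   -3 ]
  [ 0  6   10  -6  |    0 ]
  [ 0  0    0   2  |   -8 ]
Subtract 6 times R2 from R3.
  [ 1  0    3   0  |  -13 ]
  [ 0  1  3/2   0  |   -3 ]
  [ 0  0    1  -6  |   18 ]
  [ 0  0    0   2  |   -8 ]
Multiply R4 by 1/2.
  [ 1  0    3   0  |  -13 ]
  [ 0  1  3/2   0  |   -3 ]
  [ 0  0    1  -6  |   18 ]
  [ 0  0    0   1  |   -4 ]
Add 6 times R4 to R3.
  [ 1  0    3  0  |  -13 ]
  [ 0  1  3/2  0  |   -3 ]
  [ 0  0    1  0  |   -6 ]
  [ 0  0    0  1  |   -4 ]
Subtract 3/2 times R3 from R2.
  [ 1  0  3  0  |  -13 ]
  [ 0  1  0  0  |    6 ]
  [ 0  0  1  0  |   -6 ]
  [ 0  0  0  1  |   -4 ]
Subtract 3 times R3 from R1.
  [ 1  0  0  0  |   5 ]
  [ 0  1  0  0  |   6 ]
  [ 0  0  1  0  |  -6 ]
  [ 0  0  0  1  |  -4 ]
Reading off the last column: u = 5, v = 6, w = -6, t = -4.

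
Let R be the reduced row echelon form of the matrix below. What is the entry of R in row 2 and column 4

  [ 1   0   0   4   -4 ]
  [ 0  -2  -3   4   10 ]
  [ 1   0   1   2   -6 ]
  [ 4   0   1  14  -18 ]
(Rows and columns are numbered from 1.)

R3 → R3 − R1
R4 → R4 − 4·R1
R2 → -1/2·R2
R4 → R4 − R3
R2 → R2 − 3/2·R3

1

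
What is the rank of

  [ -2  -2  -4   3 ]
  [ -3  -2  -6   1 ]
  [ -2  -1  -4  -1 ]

rank = 3

R1 → -1/2·R1
  [  1   1   2  -3/2 ]
  [ -3  -2  -6     1 ]
  [ -2  -1  -4    -1 ]
R2 → R2 + 3·R1
  [  1   1   2  -3/2 ]
  [  0   1   0  -7/2 ]
  [ -2  -1  -4    -1 ]
R3 → R3 + 2·R1
  [ 1  1  2  -3/2 ]
  [ 0  1  0  -7/2 ]
  [ 0  1  0    -4 ]
R3 → R3 − R2
  [ 1  1  2  -3/2 ]
  [ 0  1  0  -7/2 ]
  [ 0  0  0  -1/2 ]
R3 → -2·R3
  [ 1  1  2  -3/2 ]
  [ 0  1  0  -7/2 ]
  [ 0  0  0     1 ]
R2 → R2 + 7/2·R3
  [ 1  1  2  -3/2 ]
  [ 0  1  0     0 ]
  [ 0  0  0     1 ]
R1 → R1 + 3/2·R3
  [ 1  1  2  0 ]
  [ 0  1  0  0 ]
  [ 0  0  0  1 ]
R1 → R1 − R2
  [ 1  0  2  0 ]
  [ 0  1  0  0 ]
  [ 0  0  0  1 ]
The reduced form has 3 nonzero rows.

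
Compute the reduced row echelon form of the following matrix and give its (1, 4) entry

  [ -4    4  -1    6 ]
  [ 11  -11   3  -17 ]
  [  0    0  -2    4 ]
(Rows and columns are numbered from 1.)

-1

ρ1 -> -1/4·ρ1
ρ2 -> ρ2 − 11·ρ1
ρ2 -> 4·ρ2
ρ3 -> ρ3 + 2·ρ2
ρ1 -> ρ1 − 1/4·ρ2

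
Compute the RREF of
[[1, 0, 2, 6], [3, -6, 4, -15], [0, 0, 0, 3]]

r2 → r2 − 3·r1
  [ 1   0   2    6 ]
  [ 0  -6  -2  -33 ]
  [ 0   0   0    3 ]
r2 → -1/6·r2
  [ 1  0    2     6 ]
  [ 0  1  1/3  11/2 ]
  [ 0  0    0     3 ]
r3 → 1/3·r3
  [ 1  0    2     6 ]
  [ 0  1  1/3  11/2 ]
  [ 0  0    0     1 ]
r2 → r2 − 11/2·r3
  [ 1  0    2  6 ]
  [ 0  1  1/3  0 ]
  [ 0  0    0  1 ]
r1 → r1 − 6·r3
  [ 1  0    2  0 ]
  [ 0  1  1/3  0 ]
  [ 0  0    0  1 ]

[[1, 0, 2, 0], [0, 1, 1/3, 0], [0, 0, 0, 1]]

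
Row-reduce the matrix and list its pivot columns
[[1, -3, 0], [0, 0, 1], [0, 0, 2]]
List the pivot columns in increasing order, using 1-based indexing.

1, 3

R3 := R3 − 2·R2
  [ 1  -3  0 ]
  [ 0   0  1 ]
  [ 0   0  0 ]
Pivot columns are the columns containing a leading 1.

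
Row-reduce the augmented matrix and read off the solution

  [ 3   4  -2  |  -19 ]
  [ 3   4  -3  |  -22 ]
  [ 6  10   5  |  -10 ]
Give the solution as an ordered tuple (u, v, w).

(-5, 1/2, 3)

Multiply r1 by 1/3.
  [ 1  4/3  -2/3  |  -19/3 ]
  [ 3    4    -3  |    -22 ]
  [ 6   10     5  |    -10 ]
Subtract 3 times r1 from r2.
  [ 1  4/3  -2/3  |  -19/3 ]
  [ 0    0    -1  |     -3 ]
  [ 6   10     5  |    -10 ]
Subtract 6 times r1 from r3.
  [ 1  4/3  -2/3  |  -19/3 ]
  [ 0    0    -1  |     -3 ]
  [ 0    2     9  |     28 ]
Swap r2 and r3.
  [ 1  4/3  -2/3  |  -19/3 ]
  [ 0    2     9  |     28 ]
  [ 0    0    -1  |     -3 ]
Multiply r2 by 1/2.
  [ 1  4/3  -2/3  |  -19/3 ]
  [ 0    1   9/2  |     14 ]
  [ 0    0    -1  |     -3 ]
Multiply r3 by -1.
  [ 1  4/3  -2/3  |  -19/3 ]
  [ 0    1   9/2  |     14 ]
  [ 0    0     1  |      3 ]
Subtract 9/2 times r3 from r2.
  [ 1  4/3  -2/3  |  -19/3 ]
  [ 0    1     0  |    1/2 ]
  [ 0    0     1  |      3 ]
Add 2/3 times r3 to r1.
  [ 1  4/3  0  |  -13/3 ]
  [ 0    1  0  |    1/2 ]
  [ 0    0  1  |      3 ]
Subtract 4/3 times r2 from r1.
  [ 1  0  0  |   -5 ]
  [ 0  1  0  |  1/2 ]
  [ 0  0  1  |    3 ]
Reading off the last column: u = -5, v = 1/2, w = 3.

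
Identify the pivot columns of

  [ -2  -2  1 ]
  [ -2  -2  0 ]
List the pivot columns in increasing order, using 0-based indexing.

R1 ← -1/2·R1
  [  1   1  -1/2 ]
  [ -2  -2     0 ]
R2 ← R2 + 2·R1
  [ 1  1  -1/2 ]
  [ 0  0    -1 ]
R2 ← -1·R2
  [ 1  1  -1/2 ]
  [ 0  0     1 ]
R1 ← R1 + 1/2·R2
  [ 1  1  0 ]
  [ 0  0  1 ]
Pivot columns are the columns containing a leading 1.

0, 2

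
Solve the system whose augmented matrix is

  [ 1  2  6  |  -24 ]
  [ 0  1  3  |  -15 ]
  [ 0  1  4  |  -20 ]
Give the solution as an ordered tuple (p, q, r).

Subtract R2 from R3.
  [ 1  2  6  |  -24 ]
  [ 0  1  3  |  -15 ]
  [ 0  0  1  |   -5 ]
Subtract 3 times R3 from R2.
  [ 1  2  6  |  -24 ]
  [ 0  1  0  |    0 ]
  [ 0  0  1  |   -5 ]
Subtract 6 times R3 from R1.
  [ 1  2  0  |   6 ]
  [ 0  1  0  |   0 ]
  [ 0  0  1  |  -5 ]
Subtract 2 times R2 from R1.
  [ 1  0  0  |   6 ]
  [ 0  1  0  |   0 ]
  [ 0  0  1  |  -5 ]
Reading off the last column: p = 6, q = 0, r = -5.

(6, 0, -5)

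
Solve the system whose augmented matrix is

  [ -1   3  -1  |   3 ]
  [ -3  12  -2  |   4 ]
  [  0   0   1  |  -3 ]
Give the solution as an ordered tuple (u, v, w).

R1 ← -1·R1
R2 ← R2 + 3·R1
R2 ← 1/3·R2
R2 ← R2 − 1/3·R3
R1 ← R1 − R3
R1 ← R1 + 3·R2
Reading off the last column: u = -2, v = -2/3, w = -3.

(-2, -2/3, -3)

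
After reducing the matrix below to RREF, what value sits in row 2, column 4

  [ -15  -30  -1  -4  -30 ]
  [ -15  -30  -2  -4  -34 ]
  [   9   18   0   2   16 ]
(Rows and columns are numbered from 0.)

-1

Multiply R1 by -1/15.
  [   1    2  1/15  4/15    2 ]
  [ -15  -30    -2    -4  -34 ]
  [   9   18     0     2   16 ]
Add 15 times R1 to R2.
  [ 1   2  1/15  4/15   2 ]
  [ 0   0    -1     0  -4 ]
  [ 9  18     0     2  16 ]
Subtract 9 times R1 from R3.
  [ 1  2  1/15  4/15   2 ]
  [ 0  0    -1     0  -4 ]
  [ 0  0  -3/5  -2/5  -2 ]
Multiply R2 by -1.
  [ 1  2  1/15  4/15   2 ]
  [ 0  0     1     0   4 ]
  [ 0  0  -3/5  -2/5  -2 ]
Add 3/5 times R2 to R3.
  [ 1  2  1/15  4/15    2 ]
  [ 0  0     1     0    4 ]
  [ 0  0     0  -2/5  2/5 ]
Multiply R3 by -5/2.
  [ 1  2  1/15  4/15   2 ]
  [ 0  0     1     0   4 ]
  [ 0  0     0     1  -1 ]
Subtract 4/15 times R3 from R1.
  [ 1  2  1/15  0  34/15 ]
  [ 0  0     1  0      4 ]
  [ 0  0     0  1     -1 ]
Subtract 1/15 times R2 from R1.
  [ 1  2  0  0   2 ]
  [ 0  0  1  0   4 ]
  [ 0  0  0  1  -1 ]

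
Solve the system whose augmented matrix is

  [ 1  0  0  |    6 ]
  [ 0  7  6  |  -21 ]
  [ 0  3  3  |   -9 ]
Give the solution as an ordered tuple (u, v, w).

(6, -3, 0)

ρ2 → 1/7·ρ2
ρ3 → ρ3 − 3·ρ2
ρ3 → 7/3·ρ3
ρ2 → ρ2 − 6/7·ρ3
Reading off the last column: u = 6, v = -3, w = 0.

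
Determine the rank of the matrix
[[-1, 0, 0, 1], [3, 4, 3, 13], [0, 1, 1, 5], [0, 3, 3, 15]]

rank = 3

R1 → -1·R1
  [ 1  0  0  -1 ]
  [ 3  4  3  13 ]
  [ 0  1  1   5 ]
  [ 0  3  3  15 ]
R2 → R2 − 3·R1
  [ 1  0  0  -1 ]
  [ 0  4  3  16 ]
  [ 0  1  1   5 ]
  [ 0  3  3  15 ]
R2 → 1/4·R2
  [ 1  0    0  -1 ]
  [ 0  1  3/4   4 ]
  [ 0  1    1   5 ]
  [ 0  3    3  15 ]
R3 → R3 − R2
  [ 1  0    0  -1 ]
  [ 0  1  3/4   4 ]
  [ 0  0  1/4   1 ]
  [ 0  3    3  15 ]
R4 → R4 − 3·R2
  [ 1  0    0  -1 ]
  [ 0  1  3/4   4 ]
  [ 0  0  1/4   1 ]
  [ 0  0  3/4   3 ]
R3 → 4·R3
  [ 1  0    0  -1 ]
  [ 0  1  3/4   4 ]
  [ 0  0    1   4 ]
  [ 0  0  3/4   3 ]
R4 → R4 − 3/4·R3
  [ 1  0    0  -1 ]
  [ 0  1  3/4   4 ]
  [ 0  0    1   4 ]
  [ 0  0    0   0 ]
R2 → R2 − 3/4·R3
  [ 1  0  0  -1 ]
  [ 0  1  0   1 ]
  [ 0  0  1   4 ]
  [ 0  0  0   0 ]
The reduced form has 3 nonzero rows.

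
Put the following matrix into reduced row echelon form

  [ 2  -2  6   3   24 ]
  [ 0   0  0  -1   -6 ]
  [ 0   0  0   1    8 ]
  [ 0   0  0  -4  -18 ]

[[1, -1, 3, 0, 0], [0, 0, 0, 1, 0], [0, 0, 0, 0, 1], [0, 0, 0, 0, 0]]

R1 ← 1/2·R1
  [ 1  -1  3  3/2   12 ]
  [ 0   0  0   -1   -6 ]
  [ 0   0  0    1    8 ]
  [ 0   0  0   -4  -18 ]
R2 ← -1·R2
  [ 1  -1  3  3/2   12 ]
  [ 0   0  0    1    6 ]
  [ 0   0  0    1    8 ]
  [ 0   0  0   -4  -18 ]
R3 ← R3 − R2
  [ 1  -1  3  3/2   12 ]
  [ 0   0  0    1    6 ]
  [ 0   0  0    0    2 ]
  [ 0   0  0   -4  -18 ]
R4 ← R4 + 4·R2
  [ 1  -1  3  3/2  12 ]
  [ 0   0  0    1   6 ]
  [ 0   0  0    0   2 ]
  [ 0   0  0    0   6 ]
R3 ← 1/2·R3
  [ 1  -1  3  3/2  12 ]
  [ 0   0  0    1   6 ]
  [ 0   0  0    0   1 ]
  [ 0   0  0    0   6 ]
R4 ← R4 − 6·R3
  [ 1  -1  3  3/2  12 ]
  [ 0   0  0    1   6 ]
  [ 0   0  0    0   1 ]
  [ 0   0  0    0   0 ]
R2 ← R2 − 6·R3
  [ 1  -1  3  3/2  12 ]
  [ 0   0  0    1   0 ]
  [ 0   0  0    0   1 ]
  [ 0   0  0    0   0 ]
R1 ← R1 − 12·R3
  [ 1  -1  3  3/2  0 ]
  [ 0   0  0    1  0 ]
  [ 0   0  0    0  1 ]
  [ 0   0  0    0  0 ]
R1 ← R1 − 3/2·R2
  [ 1  -1  3  0  0 ]
  [ 0   0  0  1  0 ]
  [ 0   0  0  0  1 ]
  [ 0   0  0  0  0 ]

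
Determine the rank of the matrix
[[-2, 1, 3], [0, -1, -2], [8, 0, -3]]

R1 ← -1/2·R1
  [ 1  -1/2  -3/2 ]
  [ 0    -1    -2 ]
  [ 8     0    -3 ]
R3 ← R3 − 8·R1
  [ 1  -1/2  -3/2 ]
  [ 0    -1    -2 ]
  [ 0     4     9 ]
R2 ← -1·R2
  [ 1  -1/2  -3/2 ]
  [ 0     1     2 ]
  [ 0     4     9 ]
R3 ← R3 − 4·R2
  [ 1  -1/2  -3/2 ]
  [ 0     1     2 ]
  [ 0     0     1 ]
R2 ← R2 − 2·R3
  [ 1  -1/2  -3/2 ]
  [ 0     1     0 ]
  [ 0     0     1 ]
R1 ← R1 + 3/2·R3
  [ 1  -1/2  0 ]
  [ 0     1  0 ]
  [ 0     0  1 ]
R1 ← R1 + 1/2·R2
  [ 1  0  0 ]
  [ 0  1  0 ]
  [ 0  0  1 ]
The reduced form has 3 nonzero rows.

rank = 3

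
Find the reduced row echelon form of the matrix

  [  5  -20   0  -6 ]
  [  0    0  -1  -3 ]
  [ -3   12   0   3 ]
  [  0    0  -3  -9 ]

Multiply r1 by 1/5.
  [  1  -4   0  -6/5 ]
  [  0   0  -1    -3 ]
  [ -3  12   0     3 ]
  [  0   0  -3    -9 ]
Add 3 times r1 to r3.
  [ 1  -4   0  -6/5 ]
  [ 0   0  -1    -3 ]
  [ 0   0   0  -3/5 ]
  [ 0   0  -3    -9 ]
Multiply r2 by -1.
  [ 1  -4   0  -6/5 ]
  [ 0   0   1     3 ]
  [ 0   0   0  -3/5 ]
  [ 0   0  -3    -9 ]
Add 3 times r2 to r4.
  [ 1  -4  0  -6/5 ]
  [ 0   0  1     3 ]
  [ 0   0  0  -3/5 ]
  [ 0   0  0     0 ]
Multiply r3 by -5/3.
  [ 1  -4  0  -6/5 ]
  [ 0   0  1     3 ]
  [ 0   0  0     1 ]
  [ 0   0  0     0 ]
Subtract 3 times r3 from r2.
  [ 1  -4  0  -6/5 ]
  [ 0   0  1     0 ]
  [ 0   0  0     1 ]
  [ 0   0  0     0 ]
Add 6/5 times r3 to r1.
  [ 1  -4  0  0 ]
  [ 0   0  1  0 ]
  [ 0   0  0  1 ]
  [ 0   0  0  0 ]

[[1, -4, 0, 0], [0, 0, 1, 0], [0, 0, 0, 1], [0, 0, 0, 0]]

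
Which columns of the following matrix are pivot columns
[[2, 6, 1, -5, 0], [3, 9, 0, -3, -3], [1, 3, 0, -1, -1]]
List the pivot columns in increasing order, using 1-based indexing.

1, 3

r1 ← 1/2·r1
r2 ← r2 − 3·r1
r3 ← r3 − r1
r2 ← -2/3·r2
r3 ← r3 + 1/2·r2
r1 ← r1 − 1/2·r2
Pivot columns are the columns containing a leading 1.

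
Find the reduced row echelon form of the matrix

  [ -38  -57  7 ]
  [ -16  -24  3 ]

R1 → -1/38·R1
R2 → R2 + 16·R1
R2 → 19·R2
R1 → R1 + 7/38·R2

[[1, 3/2, 0], [0, 0, 1]]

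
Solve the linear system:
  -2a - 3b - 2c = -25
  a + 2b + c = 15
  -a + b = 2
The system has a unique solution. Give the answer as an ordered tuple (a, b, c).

(3, 5, 2)

Form the augmented matrix and row-reduce:
  [ -2  -3  -2  |  -25 ]
  [  1   2   1  |   15 ]
  [ -1   1   0  |    2 ]
ρ1 := -1/2·ρ1
  [  1  3/2  1  |  25/2 ]
  [  1    2  1  |    15 ]
  [ -1    1  0  |     2 ]
ρ2 := ρ2 − ρ1
  [  1  3/2  1  |  25/2 ]
  [  0  1/2  0  |   5/2 ]
  [ -1    1  0  |     2 ]
ρ3 := ρ3 + ρ1
  [ 1  3/2  1  |  25/2 ]
  [ 0  1/2  0  |   5/2 ]
  [ 0  5/2  1  |  29/2 ]
ρ2 := 2·ρ2
  [ 1  3/2  1  |  25/2 ]
  [ 0    1  0  |     5 ]
  [ 0  5/2  1  |  29/2 ]
ρ3 := ρ3 − 5/2·ρ2
  [ 1  3/2  1  |  25/2 ]
  [ 0    1  0  |     5 ]
  [ 0    0  1  |     2 ]
ρ1 := ρ1 − ρ3
  [ 1  3/2  0  |  21/2 ]
  [ 0    1  0  |     5 ]
  [ 0    0  1  |     2 ]
ρ1 := ρ1 − 3/2·ρ2
  [ 1  0  0  |  3 ]
  [ 0  1  0  |  5 ]
  [ 0  0  1  |  2 ]
Reading off the last column: a = 3, b = 5, c = 2.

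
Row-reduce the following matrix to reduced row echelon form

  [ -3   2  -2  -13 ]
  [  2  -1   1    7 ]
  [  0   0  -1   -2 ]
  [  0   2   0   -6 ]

[[1, 0, 0, 1], [0, 1, 0, -3], [0, 0, 1, 2], [0, 0, 0, 0]]

Multiply ρ1 by -1/3.
  [ 1  -2/3  2/3  13/3 ]
  [ 2    -1    1     7 ]
  [ 0     0   -1    -2 ]
  [ 0     2    0    -6 ]
Subtract 2 times ρ1 from ρ2.
  [ 1  -2/3   2/3  13/3 ]
  [ 0   1/3  -1/3  -5/3 ]
  [ 0     0    -1    -2 ]
  [ 0     2     0    -6 ]
Multiply ρ2 by 3.
  [ 1  -2/3  2/3  13/3 ]
  [ 0     1   -1    -5 ]
  [ 0     0   -1    -2 ]
  [ 0     2    0    -6 ]
Subtract 2 times ρ2 from ρ4.
  [ 1  -2/3  2/3  13/3 ]
  [ 0     1   -1    -5 ]
  [ 0     0   -1    -2 ]
  [ 0     0    2     4 ]
Multiply ρ3 by -1.
  [ 1  -2/3  2/3  13/3 ]
  [ 0     1   -1    -5 ]
  [ 0     0    1     2 ]
  [ 0     0    2     4 ]
Subtract 2 times ρ3 from ρ4.
  [ 1  -2/3  2/3  13/3 ]
  [ 0     1   -1    -5 ]
  [ 0     0    1     2 ]
  [ 0     0    0     0 ]
Add ρ3 to ρ2.
  [ 1  -2/3  2/3  13/3 ]
  [ 0     1    0    -3 ]
  [ 0     0    1     2 ]
  [ 0     0    0     0 ]
Subtract 2/3 times ρ3 from ρ1.
  [ 1  -2/3  0   3 ]
  [ 0     1  0  -3 ]
  [ 0     0  1   2 ]
  [ 0     0  0   0 ]
Add 2/3 times ρ2 to ρ1.
  [ 1  0  0   1 ]
  [ 0  1  0  -3 ]
  [ 0  0  1   2 ]
  [ 0  0  0   0 ]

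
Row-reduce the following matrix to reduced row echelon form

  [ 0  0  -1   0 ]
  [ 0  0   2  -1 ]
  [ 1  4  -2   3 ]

R1 ↔ R3
  [ 1  4  -2   3 ]
  [ 0  0   2  -1 ]
  [ 0  0  -1   0 ]
R2 → 1/2·R2
  [ 1  4  -2     3 ]
  [ 0  0   1  -1/2 ]
  [ 0  0  -1     0 ]
R3 → R3 + R2
  [ 1  4  -2     3 ]
  [ 0  0   1  -1/2 ]
  [ 0  0   0  -1/2 ]
R3 → -2·R3
  [ 1  4  -2     3 ]
  [ 0  0   1  -1/2 ]
  [ 0  0   0     1 ]
R2 → R2 + 1/2·R3
  [ 1  4  -2  3 ]
  [ 0  0   1  0 ]
  [ 0  0   0  1 ]
R1 → R1 − 3·R3
  [ 1  4  -2  0 ]
  [ 0  0   1  0 ]
  [ 0  0   0  1 ]
R1 → R1 + 2·R2
  [ 1  4  0  0 ]
  [ 0  0  1  0 ]
  [ 0  0  0  1 ]

[[1, 4, 0, 0], [0, 0, 1, 0], [0, 0, 0, 1]]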